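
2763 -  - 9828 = 12591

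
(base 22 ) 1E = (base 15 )26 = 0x24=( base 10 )36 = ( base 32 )14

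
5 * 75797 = 378985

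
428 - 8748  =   - 8320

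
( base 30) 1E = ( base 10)44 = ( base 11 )40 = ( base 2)101100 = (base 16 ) 2C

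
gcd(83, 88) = 1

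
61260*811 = 49681860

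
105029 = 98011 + 7018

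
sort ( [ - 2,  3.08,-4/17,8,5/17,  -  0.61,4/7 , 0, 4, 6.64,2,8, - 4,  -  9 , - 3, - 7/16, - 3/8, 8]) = [ - 9,-4,- 3, - 2,  -  0.61, - 7/16, - 3/8, - 4/17, 0,5/17, 4/7,2, 3.08,4, 6.64,8, 8,  8] 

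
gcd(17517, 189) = 3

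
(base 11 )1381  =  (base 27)2C1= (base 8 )3367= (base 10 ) 1783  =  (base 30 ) 1td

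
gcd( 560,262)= 2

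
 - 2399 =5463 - 7862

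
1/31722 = 1/31722 =0.00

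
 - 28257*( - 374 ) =10568118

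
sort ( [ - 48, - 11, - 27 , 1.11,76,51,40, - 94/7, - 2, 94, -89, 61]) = [ - 89,-48 , - 27, - 94/7,-11, - 2 , 1.11,40, 51, 61,  76,94]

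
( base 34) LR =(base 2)1011100101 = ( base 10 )741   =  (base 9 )1013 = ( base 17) 29A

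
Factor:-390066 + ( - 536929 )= - 5^1*397^1*467^1 = - 926995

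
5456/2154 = 2 + 574/1077 = 2.53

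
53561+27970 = 81531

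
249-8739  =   - 8490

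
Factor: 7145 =5^1*1429^1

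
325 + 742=1067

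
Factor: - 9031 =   -  11^1 * 821^1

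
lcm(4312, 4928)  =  34496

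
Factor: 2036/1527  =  4/3=2^2 * 3^(- 1) 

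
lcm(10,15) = 30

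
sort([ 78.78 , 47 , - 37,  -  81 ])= [ - 81,  -  37,47, 78.78 ]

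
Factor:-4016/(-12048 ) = 1/3 = 3^(  -  1)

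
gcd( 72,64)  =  8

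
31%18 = 13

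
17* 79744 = 1355648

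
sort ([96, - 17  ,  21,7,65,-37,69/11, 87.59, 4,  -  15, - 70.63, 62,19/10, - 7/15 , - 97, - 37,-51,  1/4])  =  [ - 97, - 70.63 ,-51,-37, - 37,-17, - 15,-7/15, 1/4, 19/10,4,69/11 , 7, 21,62, 65,87.59,96]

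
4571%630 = 161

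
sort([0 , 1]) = [ 0, 1] 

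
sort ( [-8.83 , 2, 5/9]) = [-8.83,5/9, 2 ] 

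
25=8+17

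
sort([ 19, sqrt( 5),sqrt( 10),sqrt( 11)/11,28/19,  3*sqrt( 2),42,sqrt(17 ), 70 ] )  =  [sqrt(11)/11,28/19,sqrt(5 ), sqrt(10), sqrt (17),3*sqrt(2 ),  19,42 , 70]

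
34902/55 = 34902/55 =634.58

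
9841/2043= 9841/2043  =  4.82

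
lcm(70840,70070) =6446440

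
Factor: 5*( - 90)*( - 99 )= 2^1*3^4*5^2 * 11^1 = 44550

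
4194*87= 364878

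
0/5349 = 0 = 0.00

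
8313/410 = 8313/410 = 20.28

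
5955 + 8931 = 14886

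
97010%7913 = 2054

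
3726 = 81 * 46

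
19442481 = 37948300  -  18505819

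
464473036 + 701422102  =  1165895138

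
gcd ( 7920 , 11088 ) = 1584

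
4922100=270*18230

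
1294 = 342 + 952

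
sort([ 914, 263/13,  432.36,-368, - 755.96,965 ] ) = [ - 755.96,-368,263/13,432.36, 914,965 ] 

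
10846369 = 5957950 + 4888419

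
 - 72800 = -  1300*56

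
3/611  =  3/611= 0.00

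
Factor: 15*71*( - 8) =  - 2^3 * 3^1*5^1*71^1 = -8520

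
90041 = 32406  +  57635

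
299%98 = 5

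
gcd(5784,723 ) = 723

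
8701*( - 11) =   -  95711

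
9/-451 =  - 1  +  442/451 = -0.02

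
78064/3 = 78064/3 = 26021.33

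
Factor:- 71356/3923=  -  2^2*3923^(-1)*17839^1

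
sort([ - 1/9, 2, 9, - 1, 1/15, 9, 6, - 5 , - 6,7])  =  [ - 6, - 5,-1, - 1/9 , 1/15,2,6, 7, 9, 9]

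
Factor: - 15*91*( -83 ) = 3^1*5^1*7^1*13^1*83^1 = 113295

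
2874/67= 2874/67 = 42.90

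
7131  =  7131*1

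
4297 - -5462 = 9759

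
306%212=94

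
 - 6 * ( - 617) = 3702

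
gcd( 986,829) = 1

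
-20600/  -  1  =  20600/1 = 20600.00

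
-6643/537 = -13 + 338/537 = -12.37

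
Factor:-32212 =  - 2^2*8053^1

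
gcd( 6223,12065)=127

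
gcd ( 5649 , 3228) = 807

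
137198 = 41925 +95273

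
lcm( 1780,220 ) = 19580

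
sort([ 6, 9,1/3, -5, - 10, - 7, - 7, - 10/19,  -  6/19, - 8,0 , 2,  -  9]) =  [ - 10, - 9, - 8,  -  7,-7, - 5, - 10/19, - 6/19,0,1/3,2,6, 9]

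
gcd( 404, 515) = 1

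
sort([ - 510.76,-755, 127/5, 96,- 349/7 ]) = [ - 755, - 510.76, - 349/7,127/5,96]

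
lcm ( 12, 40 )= 120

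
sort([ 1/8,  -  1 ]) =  [  -  1,1/8]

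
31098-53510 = - 22412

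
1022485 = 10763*95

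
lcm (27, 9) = 27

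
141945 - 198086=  - 56141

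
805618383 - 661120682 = 144497701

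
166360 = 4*41590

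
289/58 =289/58 = 4.98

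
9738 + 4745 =14483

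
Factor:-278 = -2^1 * 139^1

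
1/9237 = 1/9237 = 0.00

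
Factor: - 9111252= - 2^2*3^1  *  17^1*59^1*757^1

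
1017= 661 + 356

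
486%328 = 158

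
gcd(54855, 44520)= 795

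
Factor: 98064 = 2^4*3^3*227^1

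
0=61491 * 0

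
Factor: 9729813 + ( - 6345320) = 7^1*483499^1 = 3384493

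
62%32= 30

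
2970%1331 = 308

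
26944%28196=26944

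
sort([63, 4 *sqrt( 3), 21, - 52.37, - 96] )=[-96, - 52.37, 4*sqrt(3 ), 21, 63]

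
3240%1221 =798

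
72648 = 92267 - 19619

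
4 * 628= 2512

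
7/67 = 7/67 = 0.10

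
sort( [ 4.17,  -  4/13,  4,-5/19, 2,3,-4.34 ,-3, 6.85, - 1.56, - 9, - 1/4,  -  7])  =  [-9,-7, - 4.34, - 3, -1.56,-4/13,-5/19  , - 1/4,2,  3,  4,  4.17, 6.85] 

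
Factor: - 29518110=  - 2^1*3^2 * 5^1 * 327979^1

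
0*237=0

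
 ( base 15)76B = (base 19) 4c4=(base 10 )1676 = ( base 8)3214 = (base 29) 1SN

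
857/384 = 857/384 = 2.23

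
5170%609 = 298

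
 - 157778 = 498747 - 656525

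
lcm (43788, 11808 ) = 1050912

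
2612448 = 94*27792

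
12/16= 3/4 = 0.75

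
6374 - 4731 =1643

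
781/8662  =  11/122 =0.09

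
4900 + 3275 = 8175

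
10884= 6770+4114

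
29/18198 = 29/18198=0.00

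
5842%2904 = 34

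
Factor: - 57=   -3^1*19^1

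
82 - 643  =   - 561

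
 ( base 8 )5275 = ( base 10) 2749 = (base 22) 5EL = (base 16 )abd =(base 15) C34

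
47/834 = 47/834  =  0.06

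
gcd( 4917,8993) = 1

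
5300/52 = 101 +12/13 = 101.92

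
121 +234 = 355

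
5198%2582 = 34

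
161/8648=7/376 = 0.02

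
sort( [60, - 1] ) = [-1,60]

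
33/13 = 2 + 7/13 = 2.54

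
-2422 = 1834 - 4256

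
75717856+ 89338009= 165055865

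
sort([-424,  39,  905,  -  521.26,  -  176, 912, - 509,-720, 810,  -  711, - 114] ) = [-720,-711,  -  521.26,- 509, - 424, - 176, - 114 , 39,810, 905, 912]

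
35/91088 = 35/91088=0.00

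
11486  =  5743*2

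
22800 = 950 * 24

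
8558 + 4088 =12646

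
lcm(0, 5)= 0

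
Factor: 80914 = 2^1 *23^1*1759^1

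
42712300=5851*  7300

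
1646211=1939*849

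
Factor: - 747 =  - 3^2 * 83^1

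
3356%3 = 2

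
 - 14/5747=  - 1 + 819/821 = -0.00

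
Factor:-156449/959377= -101^1*1549^1*959377^( - 1) 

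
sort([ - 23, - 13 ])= [ - 23, - 13]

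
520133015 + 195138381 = 715271396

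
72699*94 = 6833706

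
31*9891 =306621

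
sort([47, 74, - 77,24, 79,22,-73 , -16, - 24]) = [ - 77 , - 73, - 24, - 16,22 , 24,47, 74, 79 ]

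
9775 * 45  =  439875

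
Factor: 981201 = 3^1 *13^1*139^1 * 181^1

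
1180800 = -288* (  -  4100 ) 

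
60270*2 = 120540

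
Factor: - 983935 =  - 5^1*  307^1*641^1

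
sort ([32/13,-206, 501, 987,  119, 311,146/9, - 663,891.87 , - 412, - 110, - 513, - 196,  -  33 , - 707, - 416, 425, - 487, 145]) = [-707, - 663, - 513, - 487, - 416, - 412, - 206,-196 , - 110, - 33,  32/13,146/9 , 119, 145, 311, 425,501,891.87, 987]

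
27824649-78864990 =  - 51040341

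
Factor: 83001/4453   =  1137/61 = 3^1*61^(  -  1 ) * 379^1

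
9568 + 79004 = 88572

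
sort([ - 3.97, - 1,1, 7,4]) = [-3.97,-1,1,4,7] 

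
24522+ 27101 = 51623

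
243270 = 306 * 795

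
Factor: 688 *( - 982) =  - 2^5 * 43^1*491^1 = - 675616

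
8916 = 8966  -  50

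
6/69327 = 2/23109 = 0.00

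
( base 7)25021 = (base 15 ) 1E07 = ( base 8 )14604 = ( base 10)6532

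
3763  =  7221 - 3458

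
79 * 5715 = 451485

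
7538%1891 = 1865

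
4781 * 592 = 2830352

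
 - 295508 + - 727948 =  - 1023456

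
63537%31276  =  985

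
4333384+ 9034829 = 13368213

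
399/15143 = 21/797 = 0.03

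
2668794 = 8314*321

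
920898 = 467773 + 453125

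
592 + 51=643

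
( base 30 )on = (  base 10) 743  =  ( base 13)452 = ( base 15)348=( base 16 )2E7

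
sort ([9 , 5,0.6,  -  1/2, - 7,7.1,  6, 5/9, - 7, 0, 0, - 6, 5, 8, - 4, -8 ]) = [ - 8, - 7, - 7, - 6, - 4, - 1/2,  0,0, 5/9,  0.6,  5, 5,6,7.1, 8, 9 ] 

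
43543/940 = 43543/940 = 46.32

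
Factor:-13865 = -5^1*47^1*59^1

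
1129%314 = 187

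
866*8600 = 7447600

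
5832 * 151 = 880632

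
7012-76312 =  - 69300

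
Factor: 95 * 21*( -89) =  - 3^1*5^1*7^1  *  19^1*89^1  =  - 177555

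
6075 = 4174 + 1901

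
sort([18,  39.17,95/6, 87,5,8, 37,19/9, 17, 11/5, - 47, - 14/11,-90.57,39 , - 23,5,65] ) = [  -  90.57, - 47,-23  , - 14/11,19/9,11/5,5,5,8, 95/6,  17, 18,37, 39,39.17,65,87]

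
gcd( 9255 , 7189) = 1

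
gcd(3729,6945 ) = 3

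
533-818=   -  285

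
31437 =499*63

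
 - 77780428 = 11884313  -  89664741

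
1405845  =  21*66945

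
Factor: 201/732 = 2^(  -  2 )*61^( - 1) *67^1 = 67/244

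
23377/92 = 254 + 9/92 = 254.10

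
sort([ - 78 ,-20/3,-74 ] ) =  [-78,-74, - 20/3]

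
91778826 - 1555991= 90222835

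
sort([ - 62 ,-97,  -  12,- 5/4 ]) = [ - 97, - 62,-12,-5/4]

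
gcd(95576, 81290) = 2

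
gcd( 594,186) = 6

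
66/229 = 66/229= 0.29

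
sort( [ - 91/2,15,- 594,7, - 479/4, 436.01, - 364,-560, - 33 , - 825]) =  [ - 825, - 594, - 560, - 364 , - 479/4, - 91/2, - 33 , 7, 15,436.01] 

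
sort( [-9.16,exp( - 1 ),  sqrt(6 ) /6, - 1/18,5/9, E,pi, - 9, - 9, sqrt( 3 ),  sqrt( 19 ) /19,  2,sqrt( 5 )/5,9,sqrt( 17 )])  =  [ - 9.16,  -  9, - 9, - 1/18,  sqrt( 19)/19 , exp( - 1), sqrt (6)/6,sqrt(5 )/5, 5/9,sqrt(3 ),2, E,pi, sqrt(17 ),9]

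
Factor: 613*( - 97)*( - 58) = 2^1*29^1*97^1*613^1 = 3448738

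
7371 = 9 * 819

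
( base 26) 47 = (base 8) 157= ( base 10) 111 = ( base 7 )216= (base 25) 4B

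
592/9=65+7/9= 65.78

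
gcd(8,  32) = 8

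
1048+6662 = 7710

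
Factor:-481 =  - 13^1 * 37^1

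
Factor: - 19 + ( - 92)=  -  111  =  - 3^1 *37^1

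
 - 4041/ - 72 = 56+1/8 = 56.12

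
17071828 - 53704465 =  - 36632637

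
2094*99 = 207306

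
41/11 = 41/11 = 3.73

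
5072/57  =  5072/57  =  88.98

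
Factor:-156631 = -156631^1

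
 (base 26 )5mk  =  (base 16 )f84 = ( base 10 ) 3972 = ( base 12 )2370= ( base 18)C4C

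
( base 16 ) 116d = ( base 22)94H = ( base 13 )2052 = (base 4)1011231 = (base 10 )4461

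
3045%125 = 45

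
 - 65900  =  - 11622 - 54278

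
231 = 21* 11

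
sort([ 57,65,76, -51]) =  [ - 51,57,65,76]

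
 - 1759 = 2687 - 4446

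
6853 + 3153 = 10006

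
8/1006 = 4/503 = 0.01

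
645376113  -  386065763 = 259310350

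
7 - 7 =0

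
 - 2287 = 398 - 2685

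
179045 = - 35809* ( - 5 )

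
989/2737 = 43/119 = 0.36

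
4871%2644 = 2227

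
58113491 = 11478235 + 46635256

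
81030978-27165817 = 53865161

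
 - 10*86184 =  - 861840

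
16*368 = 5888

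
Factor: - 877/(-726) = 2^( - 1)*3^( - 1 )*11^(- 2)*877^1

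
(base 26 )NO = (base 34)ia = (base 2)1001101110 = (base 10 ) 622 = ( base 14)326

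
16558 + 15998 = 32556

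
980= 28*35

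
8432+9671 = 18103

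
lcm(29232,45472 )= 409248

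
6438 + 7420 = 13858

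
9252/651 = 3084/217 = 14.21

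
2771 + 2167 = 4938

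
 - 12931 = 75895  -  88826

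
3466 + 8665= 12131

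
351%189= 162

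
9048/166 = 54 + 42/83 = 54.51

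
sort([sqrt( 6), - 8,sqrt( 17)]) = [ - 8, sqrt(6 ),sqrt( 17 )] 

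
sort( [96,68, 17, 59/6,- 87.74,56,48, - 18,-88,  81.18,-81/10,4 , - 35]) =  [ - 88, - 87.74, - 35, - 18, - 81/10,  4, 59/6 , 17,48, 56 , 68, 81.18, 96]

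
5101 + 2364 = 7465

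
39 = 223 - 184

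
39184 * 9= 352656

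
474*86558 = 41028492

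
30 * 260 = 7800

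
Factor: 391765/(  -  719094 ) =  - 2^( - 1)*3^(  -  1) * 5^1*11^1 *17^1*419^1*119849^( - 1 )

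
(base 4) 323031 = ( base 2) 111011001101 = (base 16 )ECD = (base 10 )3789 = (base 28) 4N9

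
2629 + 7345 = 9974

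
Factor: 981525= 3^1*5^2 * 23^1*569^1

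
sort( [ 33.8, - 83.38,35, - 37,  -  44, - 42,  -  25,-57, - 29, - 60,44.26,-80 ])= [-83.38,  -  80, - 60,-57, - 44, - 42,  -  37, - 29, - 25,33.8,35, 44.26] 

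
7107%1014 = 9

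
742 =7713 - 6971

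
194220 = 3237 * 60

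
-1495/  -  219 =6 + 181/219  =  6.83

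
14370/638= 7185/319 = 22.52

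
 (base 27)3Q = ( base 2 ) 1101011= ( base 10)107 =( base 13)83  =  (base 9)128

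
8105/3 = 8105/3 = 2701.67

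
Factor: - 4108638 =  - 2^1*3^1*684773^1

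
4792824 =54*88756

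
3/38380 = 3/38380 =0.00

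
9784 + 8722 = 18506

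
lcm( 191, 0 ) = 0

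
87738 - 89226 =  - 1488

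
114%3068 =114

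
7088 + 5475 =12563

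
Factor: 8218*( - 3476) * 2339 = -2^3 * 7^1 *11^1*79^1*587^1*2339^1=- 66815331352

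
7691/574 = 13 + 229/574= 13.40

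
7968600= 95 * 83880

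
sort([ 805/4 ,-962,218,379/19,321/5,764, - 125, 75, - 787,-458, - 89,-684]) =[ -962,-787, - 684, - 458,-125, - 89 , 379/19,321/5,  75,805/4,218,764 ]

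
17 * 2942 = 50014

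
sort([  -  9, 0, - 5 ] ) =[ - 9, - 5,0] 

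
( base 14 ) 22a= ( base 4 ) 12232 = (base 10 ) 430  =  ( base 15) 1da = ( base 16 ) 1AE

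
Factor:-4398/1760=-2199/880 = -2^( - 4) * 3^1 * 5^( - 1)*11^ ( - 1)*733^1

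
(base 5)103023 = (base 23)6eh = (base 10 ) 3513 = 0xdb9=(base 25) 5fd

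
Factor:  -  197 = - 197^1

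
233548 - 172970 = 60578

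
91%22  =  3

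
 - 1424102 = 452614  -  1876716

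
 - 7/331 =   -  7/331 = - 0.02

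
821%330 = 161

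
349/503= 349/503 = 0.69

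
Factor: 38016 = 2^7*3^3*11^1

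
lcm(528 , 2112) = 2112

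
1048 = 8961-7913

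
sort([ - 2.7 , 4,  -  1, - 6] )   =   [ - 6, - 2.7,-1,4 ]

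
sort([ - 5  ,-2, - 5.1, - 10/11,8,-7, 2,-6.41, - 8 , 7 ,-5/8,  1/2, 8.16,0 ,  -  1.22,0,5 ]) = [-8, - 7, - 6.41,-5.1, - 5, - 2, - 1.22, - 10/11,-5/8,0,  0, 1/2, 2, 5,7, 8,8.16 ]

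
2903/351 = 2903/351 =8.27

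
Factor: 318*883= 2^1*3^1*53^1*883^1 = 280794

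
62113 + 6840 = 68953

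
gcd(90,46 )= 2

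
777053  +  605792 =1382845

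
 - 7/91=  - 1/13= -0.08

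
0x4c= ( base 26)2O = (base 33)2A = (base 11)6a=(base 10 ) 76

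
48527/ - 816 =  - 48527/816 = - 59.47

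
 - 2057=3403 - 5460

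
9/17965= 9/17965 = 0.00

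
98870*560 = 55367200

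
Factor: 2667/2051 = 381/293 = 3^1 * 127^1*  293^( - 1)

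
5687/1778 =5687/1778 = 3.20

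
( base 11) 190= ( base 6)1004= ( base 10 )220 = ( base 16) dc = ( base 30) 7A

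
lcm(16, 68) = 272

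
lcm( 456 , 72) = 1368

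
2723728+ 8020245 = 10743973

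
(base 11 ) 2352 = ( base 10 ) 3082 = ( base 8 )6012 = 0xc0a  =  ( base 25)4n7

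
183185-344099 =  - 160914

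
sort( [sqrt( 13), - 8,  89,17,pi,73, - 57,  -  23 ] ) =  [ - 57, - 23, - 8,pi,  sqrt( 13),17, 73,89]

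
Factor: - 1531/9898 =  - 2^ (  -  1)*7^( - 2 )* 101^( - 1)*1531^1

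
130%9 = 4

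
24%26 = 24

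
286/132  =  13/6=2.17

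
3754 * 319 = 1197526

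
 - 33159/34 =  -976 + 25/34 = -  975.26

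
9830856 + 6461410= 16292266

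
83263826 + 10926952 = 94190778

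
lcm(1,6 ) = 6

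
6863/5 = 1372 + 3/5 = 1372.60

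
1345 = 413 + 932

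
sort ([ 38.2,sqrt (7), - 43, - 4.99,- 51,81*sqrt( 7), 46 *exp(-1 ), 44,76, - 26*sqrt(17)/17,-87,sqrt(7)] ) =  [  -  87,-51  , - 43, - 26*sqrt( 17 )/17 , - 4.99,sqrt( 7),sqrt( 7),46*exp( - 1),38.2, 44,76,81*sqrt ( 7) ]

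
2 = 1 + 1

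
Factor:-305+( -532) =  - 837 = - 3^3 * 31^1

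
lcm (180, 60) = 180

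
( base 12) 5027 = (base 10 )8671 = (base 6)104051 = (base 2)10000111011111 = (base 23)G90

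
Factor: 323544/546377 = 408/689=2^3*3^1*13^( - 1 )*17^1*53^ ( - 1)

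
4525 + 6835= 11360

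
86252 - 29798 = 56454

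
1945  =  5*389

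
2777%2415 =362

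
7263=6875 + 388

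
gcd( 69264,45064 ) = 8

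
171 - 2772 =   -  2601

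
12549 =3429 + 9120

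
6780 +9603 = 16383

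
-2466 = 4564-7030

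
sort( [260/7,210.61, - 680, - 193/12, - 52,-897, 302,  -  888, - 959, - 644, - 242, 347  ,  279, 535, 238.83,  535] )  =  [- 959,-897, - 888,-680, - 644,  -  242,  -  52, - 193/12,260/7,  210.61,238.83,279,302,347, 535,535]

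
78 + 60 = 138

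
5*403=2015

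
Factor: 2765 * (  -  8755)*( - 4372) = 105835517900 = 2^2 * 5^2*7^1 * 17^1 * 79^1 * 103^1 * 1093^1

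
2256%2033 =223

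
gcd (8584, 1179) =1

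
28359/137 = 207 = 207.00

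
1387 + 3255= 4642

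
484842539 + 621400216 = 1106242755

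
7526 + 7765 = 15291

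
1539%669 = 201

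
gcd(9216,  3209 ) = 1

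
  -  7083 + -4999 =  - 12082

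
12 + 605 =617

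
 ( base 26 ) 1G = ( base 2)101010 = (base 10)42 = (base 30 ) 1C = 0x2a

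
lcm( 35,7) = 35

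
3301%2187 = 1114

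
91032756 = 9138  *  9962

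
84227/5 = 84227/5=16845.40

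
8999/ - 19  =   - 474 + 7/19=- 473.63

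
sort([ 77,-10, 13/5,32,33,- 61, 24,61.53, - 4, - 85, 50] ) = [ - 85, -61,-10, - 4,  13/5,24,  32,33, 50,61.53,77] 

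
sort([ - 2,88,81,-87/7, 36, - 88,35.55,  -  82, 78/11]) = [ - 88,-82, - 87/7,  -  2 , 78/11,35.55,36,81, 88 ] 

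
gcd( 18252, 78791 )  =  1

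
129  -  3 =126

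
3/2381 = 3/2381 = 0.00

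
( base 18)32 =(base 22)2c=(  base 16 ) 38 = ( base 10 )56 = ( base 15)3b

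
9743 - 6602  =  3141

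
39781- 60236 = - 20455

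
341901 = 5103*67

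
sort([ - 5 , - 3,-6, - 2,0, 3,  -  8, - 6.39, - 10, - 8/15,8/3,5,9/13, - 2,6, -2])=[ - 10, - 8, - 6.39, - 6, - 5,-3, - 2,- 2, - 2,  -  8/15,0,9/13,8/3,3,5, 6]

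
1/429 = 1/429=0.00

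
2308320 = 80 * 28854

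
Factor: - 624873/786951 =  - 208291/262317 = - 3^( - 1) * 11^( - 1 ) * 7949^(- 1 )*208291^1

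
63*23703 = 1493289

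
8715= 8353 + 362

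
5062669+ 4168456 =9231125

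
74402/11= 74402/11 = 6763.82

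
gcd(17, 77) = 1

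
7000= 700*10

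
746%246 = 8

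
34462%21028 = 13434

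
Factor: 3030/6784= 2^( - 6)*3^1*5^1*53^(-1) * 101^1 = 1515/3392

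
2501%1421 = 1080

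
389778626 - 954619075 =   -  564840449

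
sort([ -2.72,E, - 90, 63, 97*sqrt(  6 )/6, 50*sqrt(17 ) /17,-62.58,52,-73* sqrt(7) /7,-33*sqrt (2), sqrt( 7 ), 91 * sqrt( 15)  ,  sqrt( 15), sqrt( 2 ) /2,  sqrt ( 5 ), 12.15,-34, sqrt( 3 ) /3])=[  -  90, - 62.58, - 33 *sqrt( 2),-34, - 73*sqrt( 7 ) /7, - 2.72 , sqrt( 3)/3,sqrt( 2 ) /2,sqrt( 5),sqrt( 7 ), E, sqrt(15), 50 * sqrt (17)/17,12.15,97 * sqrt(6)/6,52, 63,91*sqrt ( 15 )] 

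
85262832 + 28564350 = 113827182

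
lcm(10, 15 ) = 30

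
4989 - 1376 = 3613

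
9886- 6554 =3332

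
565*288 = 162720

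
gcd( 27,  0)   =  27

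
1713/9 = 571/3 = 190.33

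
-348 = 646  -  994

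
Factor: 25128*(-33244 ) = -2^5*  3^2*349^1*8311^1 = - 835355232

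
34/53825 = 34/53825 = 0.00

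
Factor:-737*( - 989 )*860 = 626847980= 2^2* 5^1*11^1*23^1*43^2*67^1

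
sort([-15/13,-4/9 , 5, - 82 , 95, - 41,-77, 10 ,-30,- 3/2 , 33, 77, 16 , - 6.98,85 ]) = [ - 82,-77, - 41, - 30, -6.98, - 3/2, - 15/13 , - 4/9,  5,10, 16,  33,77,  85, 95]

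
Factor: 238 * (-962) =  - 228956 =- 2^2*7^1*13^1*17^1*37^1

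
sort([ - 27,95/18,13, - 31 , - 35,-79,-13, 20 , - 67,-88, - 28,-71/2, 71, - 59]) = [-88,- 79, - 67,-59,-71/2,-35, - 31, - 28, - 27, - 13, 95/18,13,20,71 ] 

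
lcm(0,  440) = 0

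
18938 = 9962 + 8976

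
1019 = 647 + 372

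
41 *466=19106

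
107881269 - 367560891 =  - 259679622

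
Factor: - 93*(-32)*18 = 2^6*3^3 * 31^1 =53568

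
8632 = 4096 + 4536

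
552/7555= 552/7555 = 0.07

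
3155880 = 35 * 90168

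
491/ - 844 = -1 + 353/844 = -  0.58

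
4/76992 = 1/19248 =0.00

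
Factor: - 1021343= -17^1*73^1*823^1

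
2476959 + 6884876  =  9361835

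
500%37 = 19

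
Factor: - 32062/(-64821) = 2^1*3^ ( - 1)  *23^1 *31^( - 1) = 46/93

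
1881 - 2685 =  - 804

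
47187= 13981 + 33206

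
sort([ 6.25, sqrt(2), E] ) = [sqrt( 2), E,6.25]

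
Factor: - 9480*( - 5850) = 55458000  =  2^4*3^3*5^3*13^1*79^1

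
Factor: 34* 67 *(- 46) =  - 2^2 * 17^1*23^1*67^1 = -104788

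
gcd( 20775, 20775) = 20775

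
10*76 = 760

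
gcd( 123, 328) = 41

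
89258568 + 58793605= 148052173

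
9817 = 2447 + 7370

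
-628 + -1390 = - 2018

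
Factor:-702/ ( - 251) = 2^1*3^3*13^1*251^( - 1)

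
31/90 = 31/90 = 0.34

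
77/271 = 77/271 = 0.28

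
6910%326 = 64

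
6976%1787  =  1615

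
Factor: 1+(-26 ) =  - 5^2 =-25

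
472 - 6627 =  - 6155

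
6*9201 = 55206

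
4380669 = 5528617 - 1147948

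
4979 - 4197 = 782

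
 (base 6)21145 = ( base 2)101100111001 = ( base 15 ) CB8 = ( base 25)4EN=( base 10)2873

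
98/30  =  3 + 4/15 = 3.27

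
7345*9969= 73222305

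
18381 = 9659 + 8722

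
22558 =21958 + 600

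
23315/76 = 23315/76 = 306.78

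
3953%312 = 209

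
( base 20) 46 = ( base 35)2g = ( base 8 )126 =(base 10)86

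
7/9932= 7/9932 = 0.00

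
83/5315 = 83/5315 = 0.02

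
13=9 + 4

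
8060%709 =261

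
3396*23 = 78108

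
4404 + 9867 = 14271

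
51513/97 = 51513/97 = 531.06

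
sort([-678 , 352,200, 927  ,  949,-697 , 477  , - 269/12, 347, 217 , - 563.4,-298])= [ - 697 , - 678, - 563.4, - 298, - 269/12, 200, 217, 347,352, 477,927, 949]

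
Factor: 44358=2^1 * 3^1 * 7393^1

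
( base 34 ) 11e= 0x4B4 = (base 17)42e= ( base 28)1F0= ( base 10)1204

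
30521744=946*32264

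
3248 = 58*56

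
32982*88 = 2902416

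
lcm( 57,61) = 3477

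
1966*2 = 3932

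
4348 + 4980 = 9328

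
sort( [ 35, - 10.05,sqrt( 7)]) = [  -  10.05,sqrt( 7),35]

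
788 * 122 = 96136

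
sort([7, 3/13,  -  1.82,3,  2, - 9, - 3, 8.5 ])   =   [-9 ,  -  3, - 1.82,3/13,2, 3, 7, 8.5 ] 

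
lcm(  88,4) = 88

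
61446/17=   61446/17=3614.47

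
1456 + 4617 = 6073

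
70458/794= 35229/397 = 88.74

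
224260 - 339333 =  - 115073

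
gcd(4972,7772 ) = 4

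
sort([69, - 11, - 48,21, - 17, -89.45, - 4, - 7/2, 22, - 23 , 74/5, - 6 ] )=[ - 89.45, - 48  , - 23, - 17, - 11 , - 6, - 4, - 7/2 , 74/5, 21,22, 69]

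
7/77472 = 7/77472 = 0.00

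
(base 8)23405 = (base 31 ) ac7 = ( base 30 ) b2t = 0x2705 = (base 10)9989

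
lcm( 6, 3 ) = 6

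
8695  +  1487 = 10182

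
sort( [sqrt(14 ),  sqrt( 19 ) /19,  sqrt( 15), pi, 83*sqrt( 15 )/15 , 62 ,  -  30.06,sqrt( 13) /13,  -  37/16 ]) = [ - 30.06,  -  37/16,sqrt(  19 )/19,sqrt( 13)/13, pi,sqrt ( 14),sqrt( 15 ),83*sqrt(15)/15,62]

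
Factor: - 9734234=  - 2^1*17^1 * 286301^1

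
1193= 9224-8031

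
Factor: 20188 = 2^2*7^2*103^1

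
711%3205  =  711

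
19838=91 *218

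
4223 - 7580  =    -  3357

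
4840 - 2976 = 1864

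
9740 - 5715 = 4025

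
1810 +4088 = 5898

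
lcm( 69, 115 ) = 345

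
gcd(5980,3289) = 299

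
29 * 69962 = 2028898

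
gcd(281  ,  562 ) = 281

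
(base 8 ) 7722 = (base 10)4050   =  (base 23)7f2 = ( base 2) 111111010010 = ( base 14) 1694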